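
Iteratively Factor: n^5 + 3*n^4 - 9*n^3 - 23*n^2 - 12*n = (n)*(n^4 + 3*n^3 - 9*n^2 - 23*n - 12) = n*(n + 1)*(n^3 + 2*n^2 - 11*n - 12) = n*(n + 1)^2*(n^2 + n - 12) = n*(n - 3)*(n + 1)^2*(n + 4)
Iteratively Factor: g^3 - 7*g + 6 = (g - 1)*(g^2 + g - 6) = (g - 2)*(g - 1)*(g + 3)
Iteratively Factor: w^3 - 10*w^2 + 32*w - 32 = (w - 4)*(w^2 - 6*w + 8) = (w - 4)^2*(w - 2)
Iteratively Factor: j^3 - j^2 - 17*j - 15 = (j - 5)*(j^2 + 4*j + 3) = (j - 5)*(j + 3)*(j + 1)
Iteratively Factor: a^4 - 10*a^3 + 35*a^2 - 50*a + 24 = (a - 3)*(a^3 - 7*a^2 + 14*a - 8) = (a - 3)*(a - 2)*(a^2 - 5*a + 4) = (a - 3)*(a - 2)*(a - 1)*(a - 4)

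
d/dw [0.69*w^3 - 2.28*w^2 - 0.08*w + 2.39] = 2.07*w^2 - 4.56*w - 0.08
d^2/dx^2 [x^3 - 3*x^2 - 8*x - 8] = 6*x - 6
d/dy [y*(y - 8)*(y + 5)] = 3*y^2 - 6*y - 40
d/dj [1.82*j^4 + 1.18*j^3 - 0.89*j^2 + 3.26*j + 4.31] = 7.28*j^3 + 3.54*j^2 - 1.78*j + 3.26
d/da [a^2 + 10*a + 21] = 2*a + 10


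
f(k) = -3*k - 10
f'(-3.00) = -3.00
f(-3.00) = -1.00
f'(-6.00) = -3.00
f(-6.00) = 8.00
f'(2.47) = -3.00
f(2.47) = -17.41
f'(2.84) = -3.00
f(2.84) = -18.52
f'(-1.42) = -3.00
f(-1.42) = -5.74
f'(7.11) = -3.00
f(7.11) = -31.33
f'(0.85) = -3.00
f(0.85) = -12.55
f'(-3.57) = -3.00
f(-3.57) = 0.71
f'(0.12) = -3.00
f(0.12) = -10.36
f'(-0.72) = -3.00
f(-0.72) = -7.84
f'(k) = -3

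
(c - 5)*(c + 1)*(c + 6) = c^3 + 2*c^2 - 29*c - 30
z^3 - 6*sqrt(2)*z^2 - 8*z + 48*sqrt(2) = (z - 6*sqrt(2))*(z - 2*sqrt(2))*(z + 2*sqrt(2))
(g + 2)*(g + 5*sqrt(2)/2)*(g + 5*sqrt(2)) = g^3 + 2*g^2 + 15*sqrt(2)*g^2/2 + 15*sqrt(2)*g + 25*g + 50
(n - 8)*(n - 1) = n^2 - 9*n + 8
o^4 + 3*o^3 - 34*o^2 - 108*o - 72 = (o - 6)*(o + 1)*(o + 2)*(o + 6)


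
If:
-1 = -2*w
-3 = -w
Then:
No Solution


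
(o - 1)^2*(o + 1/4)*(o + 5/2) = o^4 + 3*o^3/4 - 31*o^2/8 + 3*o/2 + 5/8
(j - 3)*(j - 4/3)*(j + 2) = j^3 - 7*j^2/3 - 14*j/3 + 8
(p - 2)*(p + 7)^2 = p^3 + 12*p^2 + 21*p - 98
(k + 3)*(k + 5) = k^2 + 8*k + 15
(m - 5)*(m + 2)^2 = m^3 - m^2 - 16*m - 20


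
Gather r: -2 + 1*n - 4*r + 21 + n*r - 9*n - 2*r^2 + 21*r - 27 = -8*n - 2*r^2 + r*(n + 17) - 8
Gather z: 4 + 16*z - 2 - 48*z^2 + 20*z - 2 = -48*z^2 + 36*z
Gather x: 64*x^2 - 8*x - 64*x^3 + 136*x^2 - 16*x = -64*x^3 + 200*x^2 - 24*x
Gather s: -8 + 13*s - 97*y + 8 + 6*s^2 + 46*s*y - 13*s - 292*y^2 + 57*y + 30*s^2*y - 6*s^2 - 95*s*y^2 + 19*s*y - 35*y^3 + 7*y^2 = 30*s^2*y + s*(-95*y^2 + 65*y) - 35*y^3 - 285*y^2 - 40*y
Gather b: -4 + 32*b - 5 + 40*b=72*b - 9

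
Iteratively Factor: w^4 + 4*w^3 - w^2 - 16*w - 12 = (w + 2)*(w^3 + 2*w^2 - 5*w - 6) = (w - 2)*(w + 2)*(w^2 + 4*w + 3) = (w - 2)*(w + 2)*(w + 3)*(w + 1)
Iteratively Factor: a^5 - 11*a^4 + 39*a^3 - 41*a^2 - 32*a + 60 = (a + 1)*(a^4 - 12*a^3 + 51*a^2 - 92*a + 60) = (a - 5)*(a + 1)*(a^3 - 7*a^2 + 16*a - 12) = (a - 5)*(a - 2)*(a + 1)*(a^2 - 5*a + 6) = (a - 5)*(a - 3)*(a - 2)*(a + 1)*(a - 2)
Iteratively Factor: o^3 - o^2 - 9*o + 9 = (o + 3)*(o^2 - 4*o + 3) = (o - 1)*(o + 3)*(o - 3)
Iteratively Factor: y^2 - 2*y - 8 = (y - 4)*(y + 2)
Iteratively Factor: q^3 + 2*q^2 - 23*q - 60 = (q + 4)*(q^2 - 2*q - 15) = (q - 5)*(q + 4)*(q + 3)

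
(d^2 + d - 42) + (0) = d^2 + d - 42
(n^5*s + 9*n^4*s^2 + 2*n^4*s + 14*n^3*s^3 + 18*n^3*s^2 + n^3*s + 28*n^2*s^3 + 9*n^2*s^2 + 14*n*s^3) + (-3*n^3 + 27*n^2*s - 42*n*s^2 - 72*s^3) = n^5*s + 9*n^4*s^2 + 2*n^4*s + 14*n^3*s^3 + 18*n^3*s^2 + n^3*s - 3*n^3 + 28*n^2*s^3 + 9*n^2*s^2 + 27*n^2*s + 14*n*s^3 - 42*n*s^2 - 72*s^3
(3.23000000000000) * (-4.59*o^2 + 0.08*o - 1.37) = -14.8257*o^2 + 0.2584*o - 4.4251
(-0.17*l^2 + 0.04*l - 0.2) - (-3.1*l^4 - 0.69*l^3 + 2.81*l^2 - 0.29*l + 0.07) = 3.1*l^4 + 0.69*l^3 - 2.98*l^2 + 0.33*l - 0.27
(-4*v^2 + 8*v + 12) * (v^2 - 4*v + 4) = -4*v^4 + 24*v^3 - 36*v^2 - 16*v + 48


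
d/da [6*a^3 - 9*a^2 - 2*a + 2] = 18*a^2 - 18*a - 2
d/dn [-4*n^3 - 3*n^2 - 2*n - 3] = -12*n^2 - 6*n - 2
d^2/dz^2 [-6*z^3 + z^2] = 2 - 36*z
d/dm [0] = 0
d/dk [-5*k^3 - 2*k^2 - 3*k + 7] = -15*k^2 - 4*k - 3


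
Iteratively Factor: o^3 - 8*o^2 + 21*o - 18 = (o - 3)*(o^2 - 5*o + 6) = (o - 3)^2*(o - 2)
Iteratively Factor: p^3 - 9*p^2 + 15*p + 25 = (p - 5)*(p^2 - 4*p - 5) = (p - 5)^2*(p + 1)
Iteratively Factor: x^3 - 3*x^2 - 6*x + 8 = (x + 2)*(x^2 - 5*x + 4) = (x - 4)*(x + 2)*(x - 1)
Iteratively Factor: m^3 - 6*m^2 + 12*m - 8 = (m - 2)*(m^2 - 4*m + 4) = (m - 2)^2*(m - 2)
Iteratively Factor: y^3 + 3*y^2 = (y)*(y^2 + 3*y) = y^2*(y + 3)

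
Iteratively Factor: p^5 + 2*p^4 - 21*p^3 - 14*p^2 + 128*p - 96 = (p + 4)*(p^4 - 2*p^3 - 13*p^2 + 38*p - 24) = (p - 3)*(p + 4)*(p^3 + p^2 - 10*p + 8) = (p - 3)*(p - 2)*(p + 4)*(p^2 + 3*p - 4) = (p - 3)*(p - 2)*(p - 1)*(p + 4)*(p + 4)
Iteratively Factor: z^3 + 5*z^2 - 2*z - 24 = (z - 2)*(z^2 + 7*z + 12) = (z - 2)*(z + 3)*(z + 4)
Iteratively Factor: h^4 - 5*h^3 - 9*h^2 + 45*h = (h + 3)*(h^3 - 8*h^2 + 15*h) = (h - 5)*(h + 3)*(h^2 - 3*h) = h*(h - 5)*(h + 3)*(h - 3)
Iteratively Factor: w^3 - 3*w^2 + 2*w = (w - 1)*(w^2 - 2*w) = w*(w - 1)*(w - 2)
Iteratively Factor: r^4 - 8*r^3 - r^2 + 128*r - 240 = (r - 4)*(r^3 - 4*r^2 - 17*r + 60) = (r - 4)*(r - 3)*(r^2 - r - 20) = (r - 5)*(r - 4)*(r - 3)*(r + 4)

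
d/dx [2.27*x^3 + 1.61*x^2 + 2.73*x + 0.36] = 6.81*x^2 + 3.22*x + 2.73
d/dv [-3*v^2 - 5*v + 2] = -6*v - 5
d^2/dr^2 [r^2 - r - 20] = 2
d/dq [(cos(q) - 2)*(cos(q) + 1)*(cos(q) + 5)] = (-3*cos(q)^2 - 8*cos(q) + 7)*sin(q)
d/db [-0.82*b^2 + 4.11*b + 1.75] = 4.11 - 1.64*b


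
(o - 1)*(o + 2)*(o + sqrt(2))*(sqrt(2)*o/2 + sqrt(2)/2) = sqrt(2)*o^4/2 + o^3 + sqrt(2)*o^3 - sqrt(2)*o^2/2 + 2*o^2 - sqrt(2)*o - o - 2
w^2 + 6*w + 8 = (w + 2)*(w + 4)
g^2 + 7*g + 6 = (g + 1)*(g + 6)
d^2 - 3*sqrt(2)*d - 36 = (d - 6*sqrt(2))*(d + 3*sqrt(2))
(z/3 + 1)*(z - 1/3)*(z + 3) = z^3/3 + 17*z^2/9 + 7*z/3 - 1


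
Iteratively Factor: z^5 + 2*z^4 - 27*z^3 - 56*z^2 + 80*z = (z + 4)*(z^4 - 2*z^3 - 19*z^2 + 20*z) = z*(z + 4)*(z^3 - 2*z^2 - 19*z + 20) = z*(z - 5)*(z + 4)*(z^2 + 3*z - 4) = z*(z - 5)*(z + 4)^2*(z - 1)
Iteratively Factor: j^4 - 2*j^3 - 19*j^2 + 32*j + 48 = (j + 1)*(j^3 - 3*j^2 - 16*j + 48) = (j + 1)*(j + 4)*(j^2 - 7*j + 12) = (j - 4)*(j + 1)*(j + 4)*(j - 3)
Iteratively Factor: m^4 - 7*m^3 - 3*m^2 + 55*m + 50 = (m + 1)*(m^3 - 8*m^2 + 5*m + 50) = (m - 5)*(m + 1)*(m^2 - 3*m - 10) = (m - 5)*(m + 1)*(m + 2)*(m - 5)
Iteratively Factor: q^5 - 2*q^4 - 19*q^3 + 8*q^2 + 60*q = (q - 2)*(q^4 - 19*q^2 - 30*q) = (q - 2)*(q + 2)*(q^3 - 2*q^2 - 15*q) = (q - 5)*(q - 2)*(q + 2)*(q^2 + 3*q) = (q - 5)*(q - 2)*(q + 2)*(q + 3)*(q)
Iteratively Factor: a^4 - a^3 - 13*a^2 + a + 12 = (a + 3)*(a^3 - 4*a^2 - a + 4) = (a - 1)*(a + 3)*(a^2 - 3*a - 4) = (a - 4)*(a - 1)*(a + 3)*(a + 1)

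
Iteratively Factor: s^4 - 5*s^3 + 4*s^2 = (s)*(s^3 - 5*s^2 + 4*s) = s*(s - 1)*(s^2 - 4*s) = s*(s - 4)*(s - 1)*(s)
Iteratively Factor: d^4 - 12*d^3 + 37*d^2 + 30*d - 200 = (d - 5)*(d^3 - 7*d^2 + 2*d + 40) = (d - 5)*(d - 4)*(d^2 - 3*d - 10) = (d - 5)*(d - 4)*(d + 2)*(d - 5)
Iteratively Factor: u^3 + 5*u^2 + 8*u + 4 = (u + 1)*(u^2 + 4*u + 4) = (u + 1)*(u + 2)*(u + 2)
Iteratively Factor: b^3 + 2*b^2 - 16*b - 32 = (b - 4)*(b^2 + 6*b + 8) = (b - 4)*(b + 2)*(b + 4)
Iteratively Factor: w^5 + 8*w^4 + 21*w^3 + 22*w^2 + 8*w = (w + 1)*(w^4 + 7*w^3 + 14*w^2 + 8*w) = w*(w + 1)*(w^3 + 7*w^2 + 14*w + 8) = w*(w + 1)*(w + 2)*(w^2 + 5*w + 4) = w*(w + 1)*(w + 2)*(w + 4)*(w + 1)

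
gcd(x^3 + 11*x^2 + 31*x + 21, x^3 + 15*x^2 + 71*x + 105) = x^2 + 10*x + 21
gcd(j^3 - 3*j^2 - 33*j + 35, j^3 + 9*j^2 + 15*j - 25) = j^2 + 4*j - 5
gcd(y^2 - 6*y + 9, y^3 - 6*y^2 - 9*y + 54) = y - 3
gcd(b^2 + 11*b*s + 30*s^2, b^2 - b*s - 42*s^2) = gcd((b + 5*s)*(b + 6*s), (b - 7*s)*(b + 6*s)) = b + 6*s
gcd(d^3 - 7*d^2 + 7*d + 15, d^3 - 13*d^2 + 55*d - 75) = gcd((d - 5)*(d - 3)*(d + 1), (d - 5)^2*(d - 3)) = d^2 - 8*d + 15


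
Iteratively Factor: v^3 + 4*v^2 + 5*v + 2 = (v + 1)*(v^2 + 3*v + 2) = (v + 1)*(v + 2)*(v + 1)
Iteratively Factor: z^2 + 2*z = (z)*(z + 2)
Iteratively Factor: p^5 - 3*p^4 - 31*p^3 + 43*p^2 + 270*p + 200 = (p - 5)*(p^4 + 2*p^3 - 21*p^2 - 62*p - 40) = (p - 5)*(p + 2)*(p^3 - 21*p - 20) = (p - 5)*(p + 1)*(p + 2)*(p^2 - p - 20) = (p - 5)*(p + 1)*(p + 2)*(p + 4)*(p - 5)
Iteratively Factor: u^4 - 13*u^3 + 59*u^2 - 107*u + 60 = (u - 5)*(u^3 - 8*u^2 + 19*u - 12) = (u - 5)*(u - 1)*(u^2 - 7*u + 12) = (u - 5)*(u - 3)*(u - 1)*(u - 4)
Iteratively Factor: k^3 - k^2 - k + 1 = (k + 1)*(k^2 - 2*k + 1) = (k - 1)*(k + 1)*(k - 1)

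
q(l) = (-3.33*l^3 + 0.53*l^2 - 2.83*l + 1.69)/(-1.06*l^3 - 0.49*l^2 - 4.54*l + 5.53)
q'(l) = (-9.99*l^2 + 1.06*l - 2.83)/(-1.06*l^3 - 0.49*l^2 - 4.54*l + 5.53) + (3.18*l^2 + 0.98*l + 4.54)*(-3.33*l^3 + 0.53*l^2 - 2.83*l + 1.69)/(-1.06*l^3 - 0.49*l^2 - 4.54*l + 5.53)^2 = (2.1935*l^4 + 24.2368*l^3 - 53.6634*l^2 + 7.518*l - 7.9773)/(1.1236*l^6 + 1.0388*l^5 + 9.8649*l^4 - 7.2744*l^3 + 15.1922*l^2 - 50.2124*l + 30.5809)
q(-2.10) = 1.80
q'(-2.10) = -0.86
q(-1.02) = 0.80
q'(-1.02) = -0.82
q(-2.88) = 2.35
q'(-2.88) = -0.57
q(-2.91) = 2.37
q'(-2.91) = -0.56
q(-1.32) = 1.07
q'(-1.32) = -0.93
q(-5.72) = 3.08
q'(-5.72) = -0.09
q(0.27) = 0.21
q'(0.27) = -0.52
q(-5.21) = 3.03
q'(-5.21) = -0.12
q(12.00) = 2.93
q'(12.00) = 0.02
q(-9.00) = 3.20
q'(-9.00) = -0.01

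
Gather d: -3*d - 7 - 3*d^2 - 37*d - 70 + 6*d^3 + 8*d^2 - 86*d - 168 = 6*d^3 + 5*d^2 - 126*d - 245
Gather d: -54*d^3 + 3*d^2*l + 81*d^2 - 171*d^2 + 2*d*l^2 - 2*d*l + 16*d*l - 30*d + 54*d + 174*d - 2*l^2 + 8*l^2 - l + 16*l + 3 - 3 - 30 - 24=-54*d^3 + d^2*(3*l - 90) + d*(2*l^2 + 14*l + 198) + 6*l^2 + 15*l - 54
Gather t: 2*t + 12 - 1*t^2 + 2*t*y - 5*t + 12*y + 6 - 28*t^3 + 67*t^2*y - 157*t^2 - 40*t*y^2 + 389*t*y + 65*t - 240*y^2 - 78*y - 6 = -28*t^3 + t^2*(67*y - 158) + t*(-40*y^2 + 391*y + 62) - 240*y^2 - 66*y + 12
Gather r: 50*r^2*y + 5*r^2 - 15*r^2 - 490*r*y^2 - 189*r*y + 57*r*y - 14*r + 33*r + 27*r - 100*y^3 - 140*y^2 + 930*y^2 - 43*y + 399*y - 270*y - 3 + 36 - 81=r^2*(50*y - 10) + r*(-490*y^2 - 132*y + 46) - 100*y^3 + 790*y^2 + 86*y - 48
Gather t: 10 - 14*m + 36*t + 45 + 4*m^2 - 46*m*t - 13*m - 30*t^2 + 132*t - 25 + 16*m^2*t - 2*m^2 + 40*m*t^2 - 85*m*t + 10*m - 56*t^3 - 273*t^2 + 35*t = 2*m^2 - 17*m - 56*t^3 + t^2*(40*m - 303) + t*(16*m^2 - 131*m + 203) + 30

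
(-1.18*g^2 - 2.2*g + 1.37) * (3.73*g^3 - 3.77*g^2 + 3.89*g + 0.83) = -4.4014*g^5 - 3.7574*g^4 + 8.8139*g^3 - 14.7023*g^2 + 3.5033*g + 1.1371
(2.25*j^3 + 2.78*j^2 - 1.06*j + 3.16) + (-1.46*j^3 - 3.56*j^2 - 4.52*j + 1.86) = 0.79*j^3 - 0.78*j^2 - 5.58*j + 5.02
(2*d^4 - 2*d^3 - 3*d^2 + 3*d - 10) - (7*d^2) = 2*d^4 - 2*d^3 - 10*d^2 + 3*d - 10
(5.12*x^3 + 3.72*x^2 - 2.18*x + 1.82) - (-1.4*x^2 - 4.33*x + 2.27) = 5.12*x^3 + 5.12*x^2 + 2.15*x - 0.45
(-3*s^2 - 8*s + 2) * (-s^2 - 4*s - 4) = 3*s^4 + 20*s^3 + 42*s^2 + 24*s - 8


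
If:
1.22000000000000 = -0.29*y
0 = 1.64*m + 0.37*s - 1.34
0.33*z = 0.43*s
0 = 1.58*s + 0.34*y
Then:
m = 0.61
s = 0.91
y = -4.21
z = 1.18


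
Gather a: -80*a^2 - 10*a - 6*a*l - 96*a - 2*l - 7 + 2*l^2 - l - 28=-80*a^2 + a*(-6*l - 106) + 2*l^2 - 3*l - 35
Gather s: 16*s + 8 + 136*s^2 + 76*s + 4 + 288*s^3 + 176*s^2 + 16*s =288*s^3 + 312*s^2 + 108*s + 12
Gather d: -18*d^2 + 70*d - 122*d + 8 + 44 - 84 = -18*d^2 - 52*d - 32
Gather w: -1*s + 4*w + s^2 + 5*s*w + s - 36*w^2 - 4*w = s^2 + 5*s*w - 36*w^2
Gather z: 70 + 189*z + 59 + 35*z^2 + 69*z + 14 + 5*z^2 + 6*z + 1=40*z^2 + 264*z + 144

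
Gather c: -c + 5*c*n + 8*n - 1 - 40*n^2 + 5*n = c*(5*n - 1) - 40*n^2 + 13*n - 1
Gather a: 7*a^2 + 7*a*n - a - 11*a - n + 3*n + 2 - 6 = 7*a^2 + a*(7*n - 12) + 2*n - 4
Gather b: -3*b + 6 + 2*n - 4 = -3*b + 2*n + 2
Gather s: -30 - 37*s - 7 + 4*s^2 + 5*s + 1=4*s^2 - 32*s - 36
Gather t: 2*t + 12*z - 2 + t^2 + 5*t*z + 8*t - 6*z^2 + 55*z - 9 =t^2 + t*(5*z + 10) - 6*z^2 + 67*z - 11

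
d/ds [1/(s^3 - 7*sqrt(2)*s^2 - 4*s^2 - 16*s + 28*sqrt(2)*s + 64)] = (-3*s^2 + 8*s + 14*sqrt(2)*s - 28*sqrt(2) + 16)/(s^3 - 7*sqrt(2)*s^2 - 4*s^2 - 16*s + 28*sqrt(2)*s + 64)^2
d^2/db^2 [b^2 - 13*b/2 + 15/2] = 2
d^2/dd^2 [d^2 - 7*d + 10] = 2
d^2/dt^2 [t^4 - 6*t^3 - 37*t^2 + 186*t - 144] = 12*t^2 - 36*t - 74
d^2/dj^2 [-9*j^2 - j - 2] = -18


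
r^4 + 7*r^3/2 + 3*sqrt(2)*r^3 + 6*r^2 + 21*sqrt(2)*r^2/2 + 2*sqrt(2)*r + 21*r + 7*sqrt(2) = (r + 7/2)*(r + sqrt(2))^3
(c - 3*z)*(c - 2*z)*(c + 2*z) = c^3 - 3*c^2*z - 4*c*z^2 + 12*z^3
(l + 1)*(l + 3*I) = l^2 + l + 3*I*l + 3*I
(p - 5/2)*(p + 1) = p^2 - 3*p/2 - 5/2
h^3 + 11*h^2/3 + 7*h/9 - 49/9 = (h - 1)*(h + 7/3)^2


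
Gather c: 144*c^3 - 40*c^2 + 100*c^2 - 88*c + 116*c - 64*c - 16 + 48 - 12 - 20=144*c^3 + 60*c^2 - 36*c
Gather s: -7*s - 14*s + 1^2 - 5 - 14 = -21*s - 18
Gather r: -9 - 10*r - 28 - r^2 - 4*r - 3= -r^2 - 14*r - 40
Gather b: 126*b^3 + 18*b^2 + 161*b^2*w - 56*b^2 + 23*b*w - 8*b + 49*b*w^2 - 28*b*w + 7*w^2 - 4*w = 126*b^3 + b^2*(161*w - 38) + b*(49*w^2 - 5*w - 8) + 7*w^2 - 4*w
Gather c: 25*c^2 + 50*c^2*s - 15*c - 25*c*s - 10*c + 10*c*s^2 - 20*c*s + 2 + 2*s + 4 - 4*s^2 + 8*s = c^2*(50*s + 25) + c*(10*s^2 - 45*s - 25) - 4*s^2 + 10*s + 6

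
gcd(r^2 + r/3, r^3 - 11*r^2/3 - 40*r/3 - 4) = r + 1/3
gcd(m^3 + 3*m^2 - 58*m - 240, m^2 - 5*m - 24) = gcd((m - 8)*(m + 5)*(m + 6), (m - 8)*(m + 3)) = m - 8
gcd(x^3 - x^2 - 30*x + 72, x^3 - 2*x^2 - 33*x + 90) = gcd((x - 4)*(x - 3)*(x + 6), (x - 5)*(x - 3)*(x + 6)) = x^2 + 3*x - 18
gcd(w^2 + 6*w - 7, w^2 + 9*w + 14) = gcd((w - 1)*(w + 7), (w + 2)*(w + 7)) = w + 7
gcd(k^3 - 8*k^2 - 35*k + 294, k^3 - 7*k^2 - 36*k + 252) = k^2 - k - 42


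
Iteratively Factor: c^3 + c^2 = (c)*(c^2 + c) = c*(c + 1)*(c)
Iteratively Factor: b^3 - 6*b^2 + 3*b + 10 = (b + 1)*(b^2 - 7*b + 10) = (b - 5)*(b + 1)*(b - 2)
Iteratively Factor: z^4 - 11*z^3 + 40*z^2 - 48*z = (z - 4)*(z^3 - 7*z^2 + 12*z) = z*(z - 4)*(z^2 - 7*z + 12) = z*(z - 4)^2*(z - 3)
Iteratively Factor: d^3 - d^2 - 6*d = (d + 2)*(d^2 - 3*d) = d*(d + 2)*(d - 3)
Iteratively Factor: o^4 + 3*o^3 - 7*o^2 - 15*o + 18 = (o + 3)*(o^3 - 7*o + 6) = (o - 1)*(o + 3)*(o^2 + o - 6) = (o - 1)*(o + 3)^2*(o - 2)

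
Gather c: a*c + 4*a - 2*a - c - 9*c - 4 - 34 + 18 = 2*a + c*(a - 10) - 20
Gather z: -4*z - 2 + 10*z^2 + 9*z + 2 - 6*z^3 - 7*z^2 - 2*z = -6*z^3 + 3*z^2 + 3*z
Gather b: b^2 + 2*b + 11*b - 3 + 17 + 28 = b^2 + 13*b + 42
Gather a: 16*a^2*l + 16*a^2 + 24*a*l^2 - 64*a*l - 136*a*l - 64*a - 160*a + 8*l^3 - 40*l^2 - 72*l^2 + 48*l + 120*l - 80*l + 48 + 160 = a^2*(16*l + 16) + a*(24*l^2 - 200*l - 224) + 8*l^3 - 112*l^2 + 88*l + 208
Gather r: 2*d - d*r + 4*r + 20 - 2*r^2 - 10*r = 2*d - 2*r^2 + r*(-d - 6) + 20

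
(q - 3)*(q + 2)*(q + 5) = q^3 + 4*q^2 - 11*q - 30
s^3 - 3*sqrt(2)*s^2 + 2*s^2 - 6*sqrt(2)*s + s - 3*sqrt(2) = (s + 1)^2*(s - 3*sqrt(2))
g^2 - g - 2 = (g - 2)*(g + 1)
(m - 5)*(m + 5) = m^2 - 25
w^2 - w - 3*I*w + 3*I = (w - 1)*(w - 3*I)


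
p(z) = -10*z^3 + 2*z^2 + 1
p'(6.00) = -1056.00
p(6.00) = -2087.00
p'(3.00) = -258.00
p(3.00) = -251.00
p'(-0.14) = -1.15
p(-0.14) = 1.07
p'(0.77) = -14.71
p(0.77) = -2.38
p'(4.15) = -500.08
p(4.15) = -679.29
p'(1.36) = -50.05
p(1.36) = -20.46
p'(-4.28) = -566.67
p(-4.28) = 821.66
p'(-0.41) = -6.68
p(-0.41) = 2.03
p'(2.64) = -198.53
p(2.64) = -169.06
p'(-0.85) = -25.08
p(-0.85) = 8.59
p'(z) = -30*z^2 + 4*z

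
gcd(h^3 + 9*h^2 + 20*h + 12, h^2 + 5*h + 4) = h + 1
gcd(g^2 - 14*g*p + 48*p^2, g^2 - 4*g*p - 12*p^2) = -g + 6*p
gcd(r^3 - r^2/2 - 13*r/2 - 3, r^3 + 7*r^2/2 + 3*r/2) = r + 1/2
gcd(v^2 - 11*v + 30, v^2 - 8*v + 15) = v - 5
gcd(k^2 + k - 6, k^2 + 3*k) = k + 3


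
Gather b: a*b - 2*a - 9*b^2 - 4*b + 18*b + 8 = -2*a - 9*b^2 + b*(a + 14) + 8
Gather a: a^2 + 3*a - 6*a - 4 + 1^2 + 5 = a^2 - 3*a + 2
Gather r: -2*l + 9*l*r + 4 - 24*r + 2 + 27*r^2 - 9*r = -2*l + 27*r^2 + r*(9*l - 33) + 6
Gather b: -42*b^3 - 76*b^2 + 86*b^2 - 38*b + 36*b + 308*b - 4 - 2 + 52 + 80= -42*b^3 + 10*b^2 + 306*b + 126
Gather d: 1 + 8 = 9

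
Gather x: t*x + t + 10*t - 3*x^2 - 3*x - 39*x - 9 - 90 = 11*t - 3*x^2 + x*(t - 42) - 99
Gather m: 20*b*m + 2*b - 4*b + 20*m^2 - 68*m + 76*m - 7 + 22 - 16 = -2*b + 20*m^2 + m*(20*b + 8) - 1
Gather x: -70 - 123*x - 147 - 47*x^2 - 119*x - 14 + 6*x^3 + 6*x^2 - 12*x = 6*x^3 - 41*x^2 - 254*x - 231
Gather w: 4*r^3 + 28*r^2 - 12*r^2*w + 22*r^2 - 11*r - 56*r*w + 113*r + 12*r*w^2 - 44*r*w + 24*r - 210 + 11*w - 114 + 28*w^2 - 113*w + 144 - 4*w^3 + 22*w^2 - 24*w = 4*r^3 + 50*r^2 + 126*r - 4*w^3 + w^2*(12*r + 50) + w*(-12*r^2 - 100*r - 126) - 180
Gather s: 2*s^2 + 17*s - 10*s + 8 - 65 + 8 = 2*s^2 + 7*s - 49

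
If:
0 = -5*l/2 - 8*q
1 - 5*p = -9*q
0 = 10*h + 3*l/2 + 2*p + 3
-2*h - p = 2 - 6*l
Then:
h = -617/1770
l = 608/2655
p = 21/295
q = -38/531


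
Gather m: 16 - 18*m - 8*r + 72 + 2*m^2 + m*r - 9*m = 2*m^2 + m*(r - 27) - 8*r + 88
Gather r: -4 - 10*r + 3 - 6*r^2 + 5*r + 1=-6*r^2 - 5*r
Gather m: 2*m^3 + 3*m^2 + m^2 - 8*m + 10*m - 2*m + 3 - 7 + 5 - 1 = 2*m^3 + 4*m^2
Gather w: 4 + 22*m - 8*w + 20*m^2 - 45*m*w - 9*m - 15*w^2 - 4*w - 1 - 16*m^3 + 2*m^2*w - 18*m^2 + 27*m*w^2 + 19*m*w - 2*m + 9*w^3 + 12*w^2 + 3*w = -16*m^3 + 2*m^2 + 11*m + 9*w^3 + w^2*(27*m - 3) + w*(2*m^2 - 26*m - 9) + 3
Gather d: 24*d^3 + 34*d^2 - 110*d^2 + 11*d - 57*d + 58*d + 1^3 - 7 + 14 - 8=24*d^3 - 76*d^2 + 12*d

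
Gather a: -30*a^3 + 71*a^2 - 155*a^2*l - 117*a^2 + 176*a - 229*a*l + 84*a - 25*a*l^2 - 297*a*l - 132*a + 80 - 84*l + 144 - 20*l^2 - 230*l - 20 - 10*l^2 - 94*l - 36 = -30*a^3 + a^2*(-155*l - 46) + a*(-25*l^2 - 526*l + 128) - 30*l^2 - 408*l + 168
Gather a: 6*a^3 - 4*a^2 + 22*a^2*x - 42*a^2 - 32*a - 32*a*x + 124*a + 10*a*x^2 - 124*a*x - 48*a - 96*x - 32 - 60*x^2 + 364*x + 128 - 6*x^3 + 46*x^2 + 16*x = 6*a^3 + a^2*(22*x - 46) + a*(10*x^2 - 156*x + 44) - 6*x^3 - 14*x^2 + 284*x + 96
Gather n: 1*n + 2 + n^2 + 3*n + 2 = n^2 + 4*n + 4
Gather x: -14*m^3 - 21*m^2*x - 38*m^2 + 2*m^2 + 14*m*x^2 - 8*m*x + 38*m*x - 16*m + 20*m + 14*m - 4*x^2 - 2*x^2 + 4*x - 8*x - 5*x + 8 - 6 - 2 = -14*m^3 - 36*m^2 + 18*m + x^2*(14*m - 6) + x*(-21*m^2 + 30*m - 9)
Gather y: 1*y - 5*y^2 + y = -5*y^2 + 2*y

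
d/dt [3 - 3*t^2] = -6*t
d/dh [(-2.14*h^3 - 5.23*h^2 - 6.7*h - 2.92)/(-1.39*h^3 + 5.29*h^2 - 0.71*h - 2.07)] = (-18.5903*h^4 - 15.5872*h^3 + 40.2693*h^2 + 52.5458*h + 11.7958)/(1.9321*h^6 - 14.7062*h^5 + 29.9579*h^4 - 1.7572*h^3 - 21.3965*h^2 + 2.9394*h + 4.2849)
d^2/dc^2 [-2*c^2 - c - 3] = -4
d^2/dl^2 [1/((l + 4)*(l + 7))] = 2*((l + 4)^2 + (l + 4)*(l + 7) + (l + 7)^2)/((l + 4)^3*(l + 7)^3)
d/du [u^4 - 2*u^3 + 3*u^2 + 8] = 2*u*(2*u^2 - 3*u + 3)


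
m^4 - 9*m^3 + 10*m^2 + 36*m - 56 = (m - 7)*(m - 2)^2*(m + 2)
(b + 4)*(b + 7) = b^2 + 11*b + 28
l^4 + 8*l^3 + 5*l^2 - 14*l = l*(l - 1)*(l + 2)*(l + 7)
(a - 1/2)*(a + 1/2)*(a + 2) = a^3 + 2*a^2 - a/4 - 1/2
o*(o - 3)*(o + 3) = o^3 - 9*o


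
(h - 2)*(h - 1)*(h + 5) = h^3 + 2*h^2 - 13*h + 10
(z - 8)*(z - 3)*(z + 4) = z^3 - 7*z^2 - 20*z + 96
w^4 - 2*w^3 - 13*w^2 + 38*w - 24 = (w - 3)*(w - 2)*(w - 1)*(w + 4)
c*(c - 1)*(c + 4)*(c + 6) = c^4 + 9*c^3 + 14*c^2 - 24*c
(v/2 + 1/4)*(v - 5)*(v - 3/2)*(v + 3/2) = v^4/2 - 9*v^3/4 - 19*v^2/8 + 81*v/16 + 45/16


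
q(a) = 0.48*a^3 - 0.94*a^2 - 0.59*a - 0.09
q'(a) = 1.44*a^2 - 1.88*a - 0.59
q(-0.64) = -0.22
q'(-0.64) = 1.20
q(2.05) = -1.11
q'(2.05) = 1.61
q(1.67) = -1.46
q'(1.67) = 0.29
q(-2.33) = -9.89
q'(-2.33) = 11.61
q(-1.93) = -5.90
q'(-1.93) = 8.40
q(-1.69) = -4.09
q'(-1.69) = 6.70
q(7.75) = 162.31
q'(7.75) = 71.33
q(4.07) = 14.30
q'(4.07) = 15.61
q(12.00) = 686.91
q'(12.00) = 184.21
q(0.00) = -0.09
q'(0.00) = -0.59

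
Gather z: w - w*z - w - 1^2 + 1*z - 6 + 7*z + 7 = z*(8 - w)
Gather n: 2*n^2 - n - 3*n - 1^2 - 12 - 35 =2*n^2 - 4*n - 48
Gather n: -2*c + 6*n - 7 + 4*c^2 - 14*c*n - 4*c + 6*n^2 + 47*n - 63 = 4*c^2 - 6*c + 6*n^2 + n*(53 - 14*c) - 70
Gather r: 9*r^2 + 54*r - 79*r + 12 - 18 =9*r^2 - 25*r - 6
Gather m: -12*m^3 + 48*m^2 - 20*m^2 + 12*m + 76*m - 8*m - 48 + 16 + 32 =-12*m^3 + 28*m^2 + 80*m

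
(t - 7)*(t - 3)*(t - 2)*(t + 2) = t^4 - 10*t^3 + 17*t^2 + 40*t - 84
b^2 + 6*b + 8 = (b + 2)*(b + 4)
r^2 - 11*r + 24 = (r - 8)*(r - 3)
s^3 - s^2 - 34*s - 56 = (s - 7)*(s + 2)*(s + 4)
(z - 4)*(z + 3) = z^2 - z - 12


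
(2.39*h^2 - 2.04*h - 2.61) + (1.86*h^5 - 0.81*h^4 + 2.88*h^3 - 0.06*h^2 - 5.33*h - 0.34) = 1.86*h^5 - 0.81*h^4 + 2.88*h^3 + 2.33*h^2 - 7.37*h - 2.95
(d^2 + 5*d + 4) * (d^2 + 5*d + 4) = d^4 + 10*d^3 + 33*d^2 + 40*d + 16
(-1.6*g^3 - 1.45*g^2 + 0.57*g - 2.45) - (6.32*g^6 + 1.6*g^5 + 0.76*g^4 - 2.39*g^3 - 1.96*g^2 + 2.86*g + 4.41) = -6.32*g^6 - 1.6*g^5 - 0.76*g^4 + 0.79*g^3 + 0.51*g^2 - 2.29*g - 6.86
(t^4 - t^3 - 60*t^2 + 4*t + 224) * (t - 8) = t^5 - 9*t^4 - 52*t^3 + 484*t^2 + 192*t - 1792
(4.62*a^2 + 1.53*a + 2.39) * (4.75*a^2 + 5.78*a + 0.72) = 21.945*a^4 + 33.9711*a^3 + 23.5223*a^2 + 14.9158*a + 1.7208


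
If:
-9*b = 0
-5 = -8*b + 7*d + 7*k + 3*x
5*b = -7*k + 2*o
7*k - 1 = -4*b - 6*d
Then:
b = 0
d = -3*x - 6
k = 18*x/7 + 37/7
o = 9*x + 37/2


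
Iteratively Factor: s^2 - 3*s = (s - 3)*(s)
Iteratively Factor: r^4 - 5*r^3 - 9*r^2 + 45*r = (r + 3)*(r^3 - 8*r^2 + 15*r) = r*(r + 3)*(r^2 - 8*r + 15) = r*(r - 3)*(r + 3)*(r - 5)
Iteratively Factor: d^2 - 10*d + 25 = (d - 5)*(d - 5)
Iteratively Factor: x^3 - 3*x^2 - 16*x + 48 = (x - 4)*(x^2 + x - 12) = (x - 4)*(x - 3)*(x + 4)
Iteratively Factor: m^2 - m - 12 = (m + 3)*(m - 4)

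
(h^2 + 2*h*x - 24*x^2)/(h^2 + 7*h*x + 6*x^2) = (h - 4*x)/(h + x)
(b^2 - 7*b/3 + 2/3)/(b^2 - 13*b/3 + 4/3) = (b - 2)/(b - 4)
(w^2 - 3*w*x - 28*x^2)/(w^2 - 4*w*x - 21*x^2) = (w + 4*x)/(w + 3*x)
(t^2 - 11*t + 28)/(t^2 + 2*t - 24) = (t - 7)/(t + 6)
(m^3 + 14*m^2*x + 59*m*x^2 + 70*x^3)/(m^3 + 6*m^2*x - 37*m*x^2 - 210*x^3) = (-m - 2*x)/(-m + 6*x)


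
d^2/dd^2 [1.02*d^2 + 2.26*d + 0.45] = 2.04000000000000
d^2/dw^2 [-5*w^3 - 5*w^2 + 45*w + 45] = -30*w - 10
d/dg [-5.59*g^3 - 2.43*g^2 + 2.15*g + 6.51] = -16.77*g^2 - 4.86*g + 2.15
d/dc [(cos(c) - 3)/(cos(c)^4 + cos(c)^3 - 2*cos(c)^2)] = (-35*cos(c)/4 - 5*cos(2*c) + 3*cos(3*c)/4 + 7)*sin(c)/((cos(c)^2 + cos(c) - 2)^2*cos(c)^3)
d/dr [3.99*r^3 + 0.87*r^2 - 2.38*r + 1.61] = 11.97*r^2 + 1.74*r - 2.38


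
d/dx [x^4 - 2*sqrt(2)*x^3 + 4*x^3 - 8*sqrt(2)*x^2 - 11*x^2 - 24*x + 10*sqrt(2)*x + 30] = 4*x^3 - 6*sqrt(2)*x^2 + 12*x^2 - 16*sqrt(2)*x - 22*x - 24 + 10*sqrt(2)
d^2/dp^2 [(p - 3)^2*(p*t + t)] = 2*t*(3*p - 5)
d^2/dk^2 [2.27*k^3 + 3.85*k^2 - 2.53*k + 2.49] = 13.62*k + 7.7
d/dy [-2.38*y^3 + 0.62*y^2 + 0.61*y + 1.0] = -7.14*y^2 + 1.24*y + 0.61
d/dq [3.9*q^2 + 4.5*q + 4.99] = 7.8*q + 4.5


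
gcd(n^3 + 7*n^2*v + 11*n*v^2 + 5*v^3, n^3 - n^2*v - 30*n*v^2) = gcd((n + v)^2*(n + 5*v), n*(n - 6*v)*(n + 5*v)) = n + 5*v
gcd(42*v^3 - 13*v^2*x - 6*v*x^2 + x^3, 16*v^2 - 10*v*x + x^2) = -2*v + x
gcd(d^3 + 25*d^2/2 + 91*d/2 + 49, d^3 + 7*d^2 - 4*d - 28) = d^2 + 9*d + 14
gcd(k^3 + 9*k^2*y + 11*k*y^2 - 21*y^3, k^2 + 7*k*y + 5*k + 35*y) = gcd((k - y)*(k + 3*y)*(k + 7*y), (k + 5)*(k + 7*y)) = k + 7*y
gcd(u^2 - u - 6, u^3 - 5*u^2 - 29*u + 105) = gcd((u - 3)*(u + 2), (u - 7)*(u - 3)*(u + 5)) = u - 3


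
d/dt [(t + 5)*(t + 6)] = 2*t + 11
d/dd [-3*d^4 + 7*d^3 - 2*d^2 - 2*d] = -12*d^3 + 21*d^2 - 4*d - 2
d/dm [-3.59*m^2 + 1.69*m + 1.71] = 1.69 - 7.18*m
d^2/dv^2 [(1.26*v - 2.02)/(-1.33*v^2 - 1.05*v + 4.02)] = (-(1.26*v - 2.02)*(2.66*v + 1.05)*(5.32*v + 2.1) + (10.0548*v - 2.7272)*(1.33*v^2 + 1.05*v - 4.02))/(1.33*v^2 + 1.05*v - 4.02)^3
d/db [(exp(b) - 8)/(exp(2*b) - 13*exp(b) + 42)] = (-(exp(b) - 8)*(2*exp(b) - 13) + exp(2*b) - 13*exp(b) + 42)*exp(b)/(exp(2*b) - 13*exp(b) + 42)^2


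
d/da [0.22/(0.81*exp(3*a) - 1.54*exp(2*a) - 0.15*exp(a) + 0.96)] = (-0.5346*exp(2*a) + 0.6776*exp(a) + 0.033)*exp(a)/(0.81*exp(3*a) - 1.54*exp(2*a) - 0.15*exp(a) + 0.96)^2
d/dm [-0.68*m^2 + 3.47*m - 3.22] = 3.47 - 1.36*m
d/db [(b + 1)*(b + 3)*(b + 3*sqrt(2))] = 3*b^2 + 8*b + 6*sqrt(2)*b + 3 + 12*sqrt(2)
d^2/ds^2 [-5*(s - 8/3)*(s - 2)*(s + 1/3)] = 130/3 - 30*s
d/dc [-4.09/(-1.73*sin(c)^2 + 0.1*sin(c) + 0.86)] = (0.409 - 14.1514*sin(c))*cos(c)/(-1.73*sin(c)^2 + 0.1*sin(c) + 0.86)^2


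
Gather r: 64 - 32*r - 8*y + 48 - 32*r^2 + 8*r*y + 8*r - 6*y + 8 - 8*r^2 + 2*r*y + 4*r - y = -40*r^2 + r*(10*y - 20) - 15*y + 120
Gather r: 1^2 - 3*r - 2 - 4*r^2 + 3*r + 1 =-4*r^2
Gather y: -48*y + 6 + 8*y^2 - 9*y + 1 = 8*y^2 - 57*y + 7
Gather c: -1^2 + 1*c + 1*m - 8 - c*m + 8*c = c*(9 - m) + m - 9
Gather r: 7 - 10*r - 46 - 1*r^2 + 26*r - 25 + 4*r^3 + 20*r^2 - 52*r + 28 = 4*r^3 + 19*r^2 - 36*r - 36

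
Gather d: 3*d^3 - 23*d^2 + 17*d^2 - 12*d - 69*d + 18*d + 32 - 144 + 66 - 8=3*d^3 - 6*d^2 - 63*d - 54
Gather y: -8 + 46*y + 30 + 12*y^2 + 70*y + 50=12*y^2 + 116*y + 72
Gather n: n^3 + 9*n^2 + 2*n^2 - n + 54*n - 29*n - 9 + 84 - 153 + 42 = n^3 + 11*n^2 + 24*n - 36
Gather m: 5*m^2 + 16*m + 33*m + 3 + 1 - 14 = 5*m^2 + 49*m - 10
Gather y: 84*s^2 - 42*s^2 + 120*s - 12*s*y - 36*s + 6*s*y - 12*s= 42*s^2 - 6*s*y + 72*s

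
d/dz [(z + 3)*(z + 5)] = 2*z + 8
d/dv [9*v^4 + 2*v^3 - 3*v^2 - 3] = 6*v*(6*v^2 + v - 1)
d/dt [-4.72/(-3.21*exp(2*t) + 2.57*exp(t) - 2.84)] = (12.1304 - 30.3024*exp(t))*exp(t)/(3.21*exp(2*t) - 2.57*exp(t) + 2.84)^2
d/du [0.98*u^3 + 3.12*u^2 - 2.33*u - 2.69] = 2.94*u^2 + 6.24*u - 2.33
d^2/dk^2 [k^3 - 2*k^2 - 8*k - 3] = 6*k - 4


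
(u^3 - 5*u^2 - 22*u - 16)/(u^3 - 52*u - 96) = (u + 1)/(u + 6)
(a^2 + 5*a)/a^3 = (a + 5)/a^2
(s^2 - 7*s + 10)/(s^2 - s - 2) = (s - 5)/(s + 1)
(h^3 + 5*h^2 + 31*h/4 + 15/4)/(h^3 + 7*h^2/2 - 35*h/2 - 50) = (h^2 + 5*h/2 + 3/2)/(h^2 + h - 20)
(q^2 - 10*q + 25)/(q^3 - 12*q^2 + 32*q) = (q^2 - 10*q + 25)/(q*(q^2 - 12*q + 32))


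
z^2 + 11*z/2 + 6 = (z + 3/2)*(z + 4)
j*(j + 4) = j^2 + 4*j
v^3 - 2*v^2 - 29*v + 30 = (v - 6)*(v - 1)*(v + 5)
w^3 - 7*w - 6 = (w - 3)*(w + 1)*(w + 2)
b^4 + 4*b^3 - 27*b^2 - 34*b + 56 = (b - 4)*(b - 1)*(b + 2)*(b + 7)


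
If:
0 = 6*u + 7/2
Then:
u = -7/12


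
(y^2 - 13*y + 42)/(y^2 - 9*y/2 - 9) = 2*(y - 7)/(2*y + 3)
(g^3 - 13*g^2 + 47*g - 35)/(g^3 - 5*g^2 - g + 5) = (g - 7)/(g + 1)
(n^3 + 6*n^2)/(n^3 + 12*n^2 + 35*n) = n*(n + 6)/(n^2 + 12*n + 35)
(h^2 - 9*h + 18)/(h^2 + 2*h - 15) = (h - 6)/(h + 5)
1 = 1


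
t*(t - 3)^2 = t^3 - 6*t^2 + 9*t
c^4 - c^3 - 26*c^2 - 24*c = c*(c - 6)*(c + 1)*(c + 4)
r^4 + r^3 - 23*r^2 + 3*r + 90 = (r - 3)^2*(r + 2)*(r + 5)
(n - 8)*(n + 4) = n^2 - 4*n - 32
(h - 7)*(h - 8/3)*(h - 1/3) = h^3 - 10*h^2 + 197*h/9 - 56/9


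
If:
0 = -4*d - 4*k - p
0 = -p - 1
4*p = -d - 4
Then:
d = 0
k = 1/4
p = -1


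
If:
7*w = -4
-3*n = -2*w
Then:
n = -8/21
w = -4/7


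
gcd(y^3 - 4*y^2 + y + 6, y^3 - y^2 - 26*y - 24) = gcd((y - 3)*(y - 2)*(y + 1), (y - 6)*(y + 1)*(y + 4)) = y + 1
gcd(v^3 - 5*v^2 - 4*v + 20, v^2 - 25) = v - 5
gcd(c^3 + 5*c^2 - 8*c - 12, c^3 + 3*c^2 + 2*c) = c + 1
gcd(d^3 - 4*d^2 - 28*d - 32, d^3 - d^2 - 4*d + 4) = d + 2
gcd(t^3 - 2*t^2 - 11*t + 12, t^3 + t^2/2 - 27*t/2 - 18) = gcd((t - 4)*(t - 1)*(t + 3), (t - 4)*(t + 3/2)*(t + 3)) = t^2 - t - 12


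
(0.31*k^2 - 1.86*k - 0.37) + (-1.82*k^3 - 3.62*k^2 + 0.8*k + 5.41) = -1.82*k^3 - 3.31*k^2 - 1.06*k + 5.04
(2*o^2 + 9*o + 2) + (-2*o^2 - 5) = 9*o - 3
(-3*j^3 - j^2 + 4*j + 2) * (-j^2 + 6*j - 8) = 3*j^5 - 17*j^4 + 14*j^3 + 30*j^2 - 20*j - 16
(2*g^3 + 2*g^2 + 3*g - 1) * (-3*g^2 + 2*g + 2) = -6*g^5 - 2*g^4 - g^3 + 13*g^2 + 4*g - 2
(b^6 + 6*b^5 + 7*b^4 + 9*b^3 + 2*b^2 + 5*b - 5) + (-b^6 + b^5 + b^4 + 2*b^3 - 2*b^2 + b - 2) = 7*b^5 + 8*b^4 + 11*b^3 + 6*b - 7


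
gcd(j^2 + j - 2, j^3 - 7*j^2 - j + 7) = j - 1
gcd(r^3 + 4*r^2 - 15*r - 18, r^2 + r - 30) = r + 6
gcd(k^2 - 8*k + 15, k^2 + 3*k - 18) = k - 3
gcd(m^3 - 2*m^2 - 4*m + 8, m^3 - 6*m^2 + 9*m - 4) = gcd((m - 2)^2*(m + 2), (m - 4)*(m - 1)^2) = 1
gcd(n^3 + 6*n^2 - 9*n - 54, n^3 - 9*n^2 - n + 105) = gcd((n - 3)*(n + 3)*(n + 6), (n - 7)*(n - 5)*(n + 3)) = n + 3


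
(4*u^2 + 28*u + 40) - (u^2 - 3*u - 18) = 3*u^2 + 31*u + 58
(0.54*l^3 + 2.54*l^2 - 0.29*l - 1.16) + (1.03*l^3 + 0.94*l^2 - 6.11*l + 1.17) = 1.57*l^3 + 3.48*l^2 - 6.4*l + 0.01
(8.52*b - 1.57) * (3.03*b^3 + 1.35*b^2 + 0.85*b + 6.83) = 25.8156*b^4 + 6.7449*b^3 + 5.1225*b^2 + 56.8571*b - 10.7231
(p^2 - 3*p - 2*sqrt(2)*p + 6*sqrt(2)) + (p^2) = 2*p^2 - 3*p - 2*sqrt(2)*p + 6*sqrt(2)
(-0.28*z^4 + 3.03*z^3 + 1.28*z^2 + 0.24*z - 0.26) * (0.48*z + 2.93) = -0.1344*z^5 + 0.634*z^4 + 9.4923*z^3 + 3.8656*z^2 + 0.5784*z - 0.7618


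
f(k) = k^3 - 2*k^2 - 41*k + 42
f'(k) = 3*k^2 - 4*k - 41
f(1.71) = -28.96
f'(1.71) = -39.07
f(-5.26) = 56.79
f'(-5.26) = 63.04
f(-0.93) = 77.60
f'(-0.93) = -34.69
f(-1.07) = 82.36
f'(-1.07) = -33.29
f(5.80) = -67.97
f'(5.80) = 36.72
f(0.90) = 4.21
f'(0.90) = -42.17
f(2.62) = -61.16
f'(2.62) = -30.89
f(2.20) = -47.23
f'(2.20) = -35.28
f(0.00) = 42.00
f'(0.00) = -41.00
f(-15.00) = -3168.00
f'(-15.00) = 694.00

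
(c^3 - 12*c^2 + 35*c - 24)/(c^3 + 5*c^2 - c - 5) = (c^2 - 11*c + 24)/(c^2 + 6*c + 5)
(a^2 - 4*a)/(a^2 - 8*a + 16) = a/(a - 4)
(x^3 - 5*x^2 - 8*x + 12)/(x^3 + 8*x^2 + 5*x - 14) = (x - 6)/(x + 7)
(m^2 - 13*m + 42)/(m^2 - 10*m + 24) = (m - 7)/(m - 4)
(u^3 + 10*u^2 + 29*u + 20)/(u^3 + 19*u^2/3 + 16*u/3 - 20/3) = 3*(u^2 + 5*u + 4)/(3*u^2 + 4*u - 4)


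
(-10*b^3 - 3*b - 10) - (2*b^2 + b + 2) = -10*b^3 - 2*b^2 - 4*b - 12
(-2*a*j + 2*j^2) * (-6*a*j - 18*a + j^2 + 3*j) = 12*a^2*j^2 + 36*a^2*j - 14*a*j^3 - 42*a*j^2 + 2*j^4 + 6*j^3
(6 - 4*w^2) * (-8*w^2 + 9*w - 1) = 32*w^4 - 36*w^3 - 44*w^2 + 54*w - 6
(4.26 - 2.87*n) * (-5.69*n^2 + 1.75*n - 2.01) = 16.3303*n^3 - 29.2619*n^2 + 13.2237*n - 8.5626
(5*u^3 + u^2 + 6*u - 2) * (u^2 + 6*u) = 5*u^5 + 31*u^4 + 12*u^3 + 34*u^2 - 12*u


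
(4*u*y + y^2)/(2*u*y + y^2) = (4*u + y)/(2*u + y)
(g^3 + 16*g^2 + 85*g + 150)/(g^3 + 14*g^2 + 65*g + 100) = (g + 6)/(g + 4)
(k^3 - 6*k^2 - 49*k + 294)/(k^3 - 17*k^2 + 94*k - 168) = (k + 7)/(k - 4)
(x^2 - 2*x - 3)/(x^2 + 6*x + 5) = (x - 3)/(x + 5)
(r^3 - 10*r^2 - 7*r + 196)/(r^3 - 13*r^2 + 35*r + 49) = (r + 4)/(r + 1)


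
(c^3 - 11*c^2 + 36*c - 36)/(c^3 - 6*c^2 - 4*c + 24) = (c - 3)/(c + 2)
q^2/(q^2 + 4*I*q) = q/(q + 4*I)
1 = 1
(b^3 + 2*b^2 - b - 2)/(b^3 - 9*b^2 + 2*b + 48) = (b^2 - 1)/(b^2 - 11*b + 24)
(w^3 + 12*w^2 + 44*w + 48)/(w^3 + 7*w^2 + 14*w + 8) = (w + 6)/(w + 1)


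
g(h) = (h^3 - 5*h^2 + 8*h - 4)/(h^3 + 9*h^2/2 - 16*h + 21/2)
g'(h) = (-3*h^2 - 9*h + 16)*(h^3 - 5*h^2 + 8*h - 4)/(h^3 + 9*h^2/2 - 16*h + 21/2)^2 + (3*h^2 - 10*h + 8)/(h^3 + 9*h^2/2 - 16*h + 21/2) = 2*(19*h^2 - 58*h + 40)/(4*h^4 + 44*h^3 + 37*h^2 - 462*h + 441)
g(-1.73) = -0.82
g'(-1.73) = 0.34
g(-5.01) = -3.79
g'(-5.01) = 2.41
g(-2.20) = -0.99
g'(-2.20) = 0.41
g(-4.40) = -2.67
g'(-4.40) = 1.41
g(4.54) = 0.18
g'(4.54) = 0.07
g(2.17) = 0.00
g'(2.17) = 0.05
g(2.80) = 0.05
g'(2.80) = 0.08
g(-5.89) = -7.59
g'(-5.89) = 7.73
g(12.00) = 0.50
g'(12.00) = 0.03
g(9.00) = 0.41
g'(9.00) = 0.04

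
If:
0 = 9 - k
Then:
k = 9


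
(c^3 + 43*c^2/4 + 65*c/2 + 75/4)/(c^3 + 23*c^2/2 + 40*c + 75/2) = (4*c + 3)/(2*(2*c + 3))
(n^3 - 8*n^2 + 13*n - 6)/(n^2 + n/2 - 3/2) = 2*(n^2 - 7*n + 6)/(2*n + 3)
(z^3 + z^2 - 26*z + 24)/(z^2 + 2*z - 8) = (z^3 + z^2 - 26*z + 24)/(z^2 + 2*z - 8)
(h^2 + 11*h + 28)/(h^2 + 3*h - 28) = (h + 4)/(h - 4)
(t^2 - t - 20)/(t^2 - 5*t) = (t + 4)/t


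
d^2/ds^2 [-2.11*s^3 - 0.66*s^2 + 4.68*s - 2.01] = -12.66*s - 1.32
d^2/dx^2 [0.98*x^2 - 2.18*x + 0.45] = 1.96000000000000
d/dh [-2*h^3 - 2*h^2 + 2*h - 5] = -6*h^2 - 4*h + 2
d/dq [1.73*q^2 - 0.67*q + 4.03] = 3.46*q - 0.67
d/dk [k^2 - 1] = 2*k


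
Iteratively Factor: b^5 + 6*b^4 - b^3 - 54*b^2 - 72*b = (b + 4)*(b^4 + 2*b^3 - 9*b^2 - 18*b) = (b + 2)*(b + 4)*(b^3 - 9*b) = (b - 3)*(b + 2)*(b + 4)*(b^2 + 3*b) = (b - 3)*(b + 2)*(b + 3)*(b + 4)*(b)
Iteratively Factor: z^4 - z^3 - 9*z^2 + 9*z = (z - 3)*(z^3 + 2*z^2 - 3*z) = (z - 3)*(z - 1)*(z^2 + 3*z) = z*(z - 3)*(z - 1)*(z + 3)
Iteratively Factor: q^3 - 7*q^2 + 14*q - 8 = (q - 4)*(q^2 - 3*q + 2) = (q - 4)*(q - 1)*(q - 2)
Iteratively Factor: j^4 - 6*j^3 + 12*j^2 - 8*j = (j - 2)*(j^3 - 4*j^2 + 4*j) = j*(j - 2)*(j^2 - 4*j + 4) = j*(j - 2)^2*(j - 2)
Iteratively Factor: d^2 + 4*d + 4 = (d + 2)*(d + 2)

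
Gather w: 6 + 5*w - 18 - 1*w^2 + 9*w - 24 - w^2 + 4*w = -2*w^2 + 18*w - 36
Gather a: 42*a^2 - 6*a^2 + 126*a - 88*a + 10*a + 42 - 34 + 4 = 36*a^2 + 48*a + 12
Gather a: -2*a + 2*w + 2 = -2*a + 2*w + 2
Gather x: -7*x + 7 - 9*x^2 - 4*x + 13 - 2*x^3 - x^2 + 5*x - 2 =-2*x^3 - 10*x^2 - 6*x + 18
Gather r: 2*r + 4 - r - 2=r + 2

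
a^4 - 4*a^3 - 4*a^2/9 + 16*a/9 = a*(a - 4)*(a - 2/3)*(a + 2/3)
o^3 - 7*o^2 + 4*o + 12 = (o - 6)*(o - 2)*(o + 1)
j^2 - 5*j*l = j*(j - 5*l)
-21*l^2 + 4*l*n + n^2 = (-3*l + n)*(7*l + n)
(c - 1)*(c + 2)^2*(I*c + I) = I*c^4 + 4*I*c^3 + 3*I*c^2 - 4*I*c - 4*I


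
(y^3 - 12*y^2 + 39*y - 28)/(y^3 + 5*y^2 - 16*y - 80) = (y^2 - 8*y + 7)/(y^2 + 9*y + 20)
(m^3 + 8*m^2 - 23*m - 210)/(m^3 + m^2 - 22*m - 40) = (m^2 + 13*m + 42)/(m^2 + 6*m + 8)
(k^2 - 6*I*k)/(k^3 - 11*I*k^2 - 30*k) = 1/(k - 5*I)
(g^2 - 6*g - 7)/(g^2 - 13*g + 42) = (g + 1)/(g - 6)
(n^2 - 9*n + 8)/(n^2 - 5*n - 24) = (n - 1)/(n + 3)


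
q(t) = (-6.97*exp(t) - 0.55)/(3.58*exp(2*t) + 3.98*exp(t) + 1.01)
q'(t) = (-6.97*exp(t) - 0.55)*(-7.16*exp(2*t) - 3.98*exp(t))/(3.58*exp(2*t) + 3.98*exp(t) + 1.01)^2 - 6.97*exp(t)/(3.58*exp(2*t) + 3.98*exp(t) + 1.01) = (24.9526*exp(2*t) + 3.938*exp(t) - 4.8507)*exp(t)/(12.8164*exp(4*t) + 28.4968*exp(3*t) + 23.072*exp(2*t) + 8.0396*exp(t) + 1.0201)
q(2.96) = -0.10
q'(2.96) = 0.09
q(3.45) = -0.06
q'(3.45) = 0.06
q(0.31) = -0.77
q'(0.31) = 0.37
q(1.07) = -0.48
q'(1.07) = 0.34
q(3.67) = -0.05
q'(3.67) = 0.05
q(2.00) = -0.23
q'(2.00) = 0.20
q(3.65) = -0.05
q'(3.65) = 0.05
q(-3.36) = -0.69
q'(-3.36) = -0.12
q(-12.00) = -0.54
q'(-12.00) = 0.00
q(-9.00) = -0.55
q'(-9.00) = 0.00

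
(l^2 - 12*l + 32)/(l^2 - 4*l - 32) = (l - 4)/(l + 4)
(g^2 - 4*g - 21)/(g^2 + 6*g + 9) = (g - 7)/(g + 3)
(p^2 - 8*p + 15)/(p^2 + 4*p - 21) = (p - 5)/(p + 7)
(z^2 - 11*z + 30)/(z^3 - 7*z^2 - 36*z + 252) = (z - 5)/(z^2 - z - 42)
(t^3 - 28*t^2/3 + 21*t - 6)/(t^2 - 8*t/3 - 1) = (3*t^2 - 19*t + 6)/(3*t + 1)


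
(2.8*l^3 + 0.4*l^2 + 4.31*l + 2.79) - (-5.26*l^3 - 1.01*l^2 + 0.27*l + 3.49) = 8.06*l^3 + 1.41*l^2 + 4.04*l - 0.7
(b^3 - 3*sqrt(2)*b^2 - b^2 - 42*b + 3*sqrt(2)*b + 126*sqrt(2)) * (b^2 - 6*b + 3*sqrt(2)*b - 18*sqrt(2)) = b^5 - 7*b^4 - 54*b^3 + 378*b^2 + 648*b - 4536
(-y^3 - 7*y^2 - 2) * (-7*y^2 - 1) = 7*y^5 + 49*y^4 + y^3 + 21*y^2 + 2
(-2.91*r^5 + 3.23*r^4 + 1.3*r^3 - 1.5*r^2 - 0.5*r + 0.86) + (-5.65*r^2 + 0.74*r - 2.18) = -2.91*r^5 + 3.23*r^4 + 1.3*r^3 - 7.15*r^2 + 0.24*r - 1.32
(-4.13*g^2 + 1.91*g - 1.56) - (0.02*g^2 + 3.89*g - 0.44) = -4.15*g^2 - 1.98*g - 1.12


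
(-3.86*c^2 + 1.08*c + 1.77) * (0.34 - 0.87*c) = 3.3582*c^3 - 2.252*c^2 - 1.1727*c + 0.6018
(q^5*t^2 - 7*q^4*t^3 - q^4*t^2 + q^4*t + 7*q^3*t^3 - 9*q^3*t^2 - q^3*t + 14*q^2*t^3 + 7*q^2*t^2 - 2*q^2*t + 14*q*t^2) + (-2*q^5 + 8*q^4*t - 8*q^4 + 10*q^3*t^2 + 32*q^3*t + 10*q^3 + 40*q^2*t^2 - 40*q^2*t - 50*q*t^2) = q^5*t^2 - 2*q^5 - 7*q^4*t^3 - q^4*t^2 + 9*q^4*t - 8*q^4 + 7*q^3*t^3 + q^3*t^2 + 31*q^3*t + 10*q^3 + 14*q^2*t^3 + 47*q^2*t^2 - 42*q^2*t - 36*q*t^2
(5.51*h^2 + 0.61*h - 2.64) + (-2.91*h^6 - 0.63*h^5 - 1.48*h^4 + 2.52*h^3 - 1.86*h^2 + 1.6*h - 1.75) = -2.91*h^6 - 0.63*h^5 - 1.48*h^4 + 2.52*h^3 + 3.65*h^2 + 2.21*h - 4.39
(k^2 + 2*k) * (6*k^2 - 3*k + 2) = 6*k^4 + 9*k^3 - 4*k^2 + 4*k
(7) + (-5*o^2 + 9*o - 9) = -5*o^2 + 9*o - 2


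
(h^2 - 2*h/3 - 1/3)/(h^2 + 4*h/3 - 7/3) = (3*h + 1)/(3*h + 7)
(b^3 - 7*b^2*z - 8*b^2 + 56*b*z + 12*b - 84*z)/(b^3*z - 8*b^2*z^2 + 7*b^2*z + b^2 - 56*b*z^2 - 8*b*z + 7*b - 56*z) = (b^3 - 7*b^2*z - 8*b^2 + 56*b*z + 12*b - 84*z)/(b^3*z - 8*b^2*z^2 + 7*b^2*z + b^2 - 56*b*z^2 - 8*b*z + 7*b - 56*z)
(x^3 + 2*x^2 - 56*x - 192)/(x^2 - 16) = (x^2 - 2*x - 48)/(x - 4)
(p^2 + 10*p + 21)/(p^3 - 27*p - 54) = (p + 7)/(p^2 - 3*p - 18)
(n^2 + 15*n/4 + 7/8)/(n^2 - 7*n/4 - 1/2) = (n + 7/2)/(n - 2)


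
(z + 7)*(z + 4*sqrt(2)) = z^2 + 4*sqrt(2)*z + 7*z + 28*sqrt(2)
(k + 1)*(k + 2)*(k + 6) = k^3 + 9*k^2 + 20*k + 12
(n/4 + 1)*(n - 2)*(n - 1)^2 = n^4/4 - 11*n^2/4 + 9*n/2 - 2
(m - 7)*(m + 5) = m^2 - 2*m - 35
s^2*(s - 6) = s^3 - 6*s^2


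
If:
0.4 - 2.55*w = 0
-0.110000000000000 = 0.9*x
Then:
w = 0.16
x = -0.12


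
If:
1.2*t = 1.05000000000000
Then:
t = 0.88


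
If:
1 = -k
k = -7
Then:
No Solution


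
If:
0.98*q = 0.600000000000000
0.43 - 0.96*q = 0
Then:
No Solution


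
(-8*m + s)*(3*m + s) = -24*m^2 - 5*m*s + s^2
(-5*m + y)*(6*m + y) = -30*m^2 + m*y + y^2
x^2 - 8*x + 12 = (x - 6)*(x - 2)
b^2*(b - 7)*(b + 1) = b^4 - 6*b^3 - 7*b^2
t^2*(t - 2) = t^3 - 2*t^2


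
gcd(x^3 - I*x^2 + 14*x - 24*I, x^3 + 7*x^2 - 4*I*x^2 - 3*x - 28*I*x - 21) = x - 3*I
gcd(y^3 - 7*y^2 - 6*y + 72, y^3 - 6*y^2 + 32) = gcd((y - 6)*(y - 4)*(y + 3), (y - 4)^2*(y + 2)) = y - 4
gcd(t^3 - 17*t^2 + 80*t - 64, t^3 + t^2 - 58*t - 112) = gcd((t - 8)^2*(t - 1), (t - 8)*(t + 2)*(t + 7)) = t - 8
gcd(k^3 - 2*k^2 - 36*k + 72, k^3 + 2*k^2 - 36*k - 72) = k^2 - 36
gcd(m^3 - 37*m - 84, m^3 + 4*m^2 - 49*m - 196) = m^2 - 3*m - 28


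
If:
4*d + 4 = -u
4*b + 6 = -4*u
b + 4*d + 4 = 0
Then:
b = -3/4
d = -13/16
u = -3/4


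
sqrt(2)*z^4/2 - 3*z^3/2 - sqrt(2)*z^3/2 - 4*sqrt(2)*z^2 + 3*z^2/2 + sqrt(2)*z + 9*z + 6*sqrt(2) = (z - 3)*(z + 2)*(z - 2*sqrt(2))*(sqrt(2)*z/2 + 1/2)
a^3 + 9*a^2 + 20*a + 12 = (a + 1)*(a + 2)*(a + 6)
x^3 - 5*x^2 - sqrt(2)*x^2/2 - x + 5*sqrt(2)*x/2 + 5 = (x - 5)*(x - sqrt(2))*(x + sqrt(2)/2)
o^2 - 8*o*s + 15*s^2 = (o - 5*s)*(o - 3*s)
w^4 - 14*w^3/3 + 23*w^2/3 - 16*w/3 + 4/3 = (w - 2)*(w - 1)^2*(w - 2/3)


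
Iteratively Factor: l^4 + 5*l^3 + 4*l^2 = (l)*(l^3 + 5*l^2 + 4*l) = l*(l + 4)*(l^2 + l) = l^2*(l + 4)*(l + 1)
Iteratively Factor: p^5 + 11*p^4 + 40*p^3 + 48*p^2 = (p + 3)*(p^4 + 8*p^3 + 16*p^2) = p*(p + 3)*(p^3 + 8*p^2 + 16*p) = p*(p + 3)*(p + 4)*(p^2 + 4*p) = p^2*(p + 3)*(p + 4)*(p + 4)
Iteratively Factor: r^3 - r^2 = (r)*(r^2 - r) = r*(r - 1)*(r)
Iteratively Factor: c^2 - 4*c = (c)*(c - 4)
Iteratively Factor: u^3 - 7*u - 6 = (u - 3)*(u^2 + 3*u + 2) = (u - 3)*(u + 2)*(u + 1)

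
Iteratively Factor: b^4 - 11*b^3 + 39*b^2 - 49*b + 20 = (b - 1)*(b^3 - 10*b^2 + 29*b - 20) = (b - 5)*(b - 1)*(b^2 - 5*b + 4) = (b - 5)*(b - 1)^2*(b - 4)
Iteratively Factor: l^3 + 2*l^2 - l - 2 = (l + 1)*(l^2 + l - 2) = (l - 1)*(l + 1)*(l + 2)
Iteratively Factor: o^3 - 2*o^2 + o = (o - 1)*(o^2 - o) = (o - 1)^2*(o)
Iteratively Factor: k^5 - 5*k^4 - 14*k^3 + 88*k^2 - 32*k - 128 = (k + 4)*(k^4 - 9*k^3 + 22*k^2 - 32) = (k - 4)*(k + 4)*(k^3 - 5*k^2 + 2*k + 8) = (k - 4)*(k + 1)*(k + 4)*(k^2 - 6*k + 8) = (k - 4)*(k - 2)*(k + 1)*(k + 4)*(k - 4)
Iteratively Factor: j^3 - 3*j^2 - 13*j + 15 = (j - 5)*(j^2 + 2*j - 3) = (j - 5)*(j - 1)*(j + 3)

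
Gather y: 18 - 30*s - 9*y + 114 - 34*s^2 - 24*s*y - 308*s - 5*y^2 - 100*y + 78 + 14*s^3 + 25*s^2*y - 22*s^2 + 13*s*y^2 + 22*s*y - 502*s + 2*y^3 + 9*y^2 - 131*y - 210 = 14*s^3 - 56*s^2 - 840*s + 2*y^3 + y^2*(13*s + 4) + y*(25*s^2 - 2*s - 240)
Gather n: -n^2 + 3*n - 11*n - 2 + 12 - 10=-n^2 - 8*n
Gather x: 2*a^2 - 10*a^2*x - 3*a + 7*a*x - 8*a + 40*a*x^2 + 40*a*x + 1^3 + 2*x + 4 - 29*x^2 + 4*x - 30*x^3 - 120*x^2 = 2*a^2 - 11*a - 30*x^3 + x^2*(40*a - 149) + x*(-10*a^2 + 47*a + 6) + 5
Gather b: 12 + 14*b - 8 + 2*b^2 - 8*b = 2*b^2 + 6*b + 4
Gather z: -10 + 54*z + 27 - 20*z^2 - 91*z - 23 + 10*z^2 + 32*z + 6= -10*z^2 - 5*z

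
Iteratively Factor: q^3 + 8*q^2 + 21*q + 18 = (q + 2)*(q^2 + 6*q + 9) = (q + 2)*(q + 3)*(q + 3)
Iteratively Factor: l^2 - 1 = (l + 1)*(l - 1)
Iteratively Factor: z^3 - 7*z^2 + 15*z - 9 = (z - 1)*(z^2 - 6*z + 9) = (z - 3)*(z - 1)*(z - 3)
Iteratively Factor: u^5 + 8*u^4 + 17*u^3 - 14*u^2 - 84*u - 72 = (u + 3)*(u^4 + 5*u^3 + 2*u^2 - 20*u - 24) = (u - 2)*(u + 3)*(u^3 + 7*u^2 + 16*u + 12) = (u - 2)*(u + 3)^2*(u^2 + 4*u + 4) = (u - 2)*(u + 2)*(u + 3)^2*(u + 2)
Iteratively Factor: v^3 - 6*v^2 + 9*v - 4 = (v - 1)*(v^2 - 5*v + 4) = (v - 1)^2*(v - 4)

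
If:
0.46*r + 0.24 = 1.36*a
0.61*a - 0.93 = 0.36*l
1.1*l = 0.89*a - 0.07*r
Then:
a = 2.44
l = 1.55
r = 6.68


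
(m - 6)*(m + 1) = m^2 - 5*m - 6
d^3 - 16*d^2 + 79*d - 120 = (d - 8)*(d - 5)*(d - 3)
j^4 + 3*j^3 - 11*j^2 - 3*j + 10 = (j - 2)*(j - 1)*(j + 1)*(j + 5)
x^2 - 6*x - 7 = (x - 7)*(x + 1)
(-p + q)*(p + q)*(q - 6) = -p^2*q + 6*p^2 + q^3 - 6*q^2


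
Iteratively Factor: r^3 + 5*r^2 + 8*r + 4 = (r + 2)*(r^2 + 3*r + 2) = (r + 2)^2*(r + 1)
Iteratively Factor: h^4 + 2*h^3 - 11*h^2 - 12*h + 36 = (h - 2)*(h^3 + 4*h^2 - 3*h - 18) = (h - 2)*(h + 3)*(h^2 + h - 6) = (h - 2)*(h + 3)^2*(h - 2)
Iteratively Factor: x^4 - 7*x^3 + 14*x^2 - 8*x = (x - 2)*(x^3 - 5*x^2 + 4*x) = x*(x - 2)*(x^2 - 5*x + 4) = x*(x - 4)*(x - 2)*(x - 1)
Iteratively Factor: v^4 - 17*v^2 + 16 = (v - 4)*(v^3 + 4*v^2 - v - 4) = (v - 4)*(v - 1)*(v^2 + 5*v + 4) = (v - 4)*(v - 1)*(v + 4)*(v + 1)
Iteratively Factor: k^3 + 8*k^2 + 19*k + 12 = (k + 4)*(k^2 + 4*k + 3) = (k + 1)*(k + 4)*(k + 3)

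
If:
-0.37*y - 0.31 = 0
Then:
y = -0.84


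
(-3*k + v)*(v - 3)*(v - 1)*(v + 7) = -3*k*v^3 - 9*k*v^2 + 75*k*v - 63*k + v^4 + 3*v^3 - 25*v^2 + 21*v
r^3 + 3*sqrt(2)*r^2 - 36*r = r*(r - 3*sqrt(2))*(r + 6*sqrt(2))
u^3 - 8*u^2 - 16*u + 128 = (u - 8)*(u - 4)*(u + 4)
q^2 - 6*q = q*(q - 6)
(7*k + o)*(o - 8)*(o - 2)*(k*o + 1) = 7*k^2*o^3 - 70*k^2*o^2 + 112*k^2*o + k*o^4 - 10*k*o^3 + 23*k*o^2 - 70*k*o + 112*k + o^3 - 10*o^2 + 16*o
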